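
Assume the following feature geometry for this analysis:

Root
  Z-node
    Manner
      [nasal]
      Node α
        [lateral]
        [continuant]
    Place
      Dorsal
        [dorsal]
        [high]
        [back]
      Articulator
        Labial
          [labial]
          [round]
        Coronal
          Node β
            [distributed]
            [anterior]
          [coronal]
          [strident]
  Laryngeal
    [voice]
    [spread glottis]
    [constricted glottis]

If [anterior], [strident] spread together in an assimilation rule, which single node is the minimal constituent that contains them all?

Coronal

[anterior] lies under Node β (below Z-node).
[strident] lies under Coronal (below Z-node).
Coronal is the lowest common ancestor — every listed feature sits under it, and no single subconstituent of Coronal covers them all.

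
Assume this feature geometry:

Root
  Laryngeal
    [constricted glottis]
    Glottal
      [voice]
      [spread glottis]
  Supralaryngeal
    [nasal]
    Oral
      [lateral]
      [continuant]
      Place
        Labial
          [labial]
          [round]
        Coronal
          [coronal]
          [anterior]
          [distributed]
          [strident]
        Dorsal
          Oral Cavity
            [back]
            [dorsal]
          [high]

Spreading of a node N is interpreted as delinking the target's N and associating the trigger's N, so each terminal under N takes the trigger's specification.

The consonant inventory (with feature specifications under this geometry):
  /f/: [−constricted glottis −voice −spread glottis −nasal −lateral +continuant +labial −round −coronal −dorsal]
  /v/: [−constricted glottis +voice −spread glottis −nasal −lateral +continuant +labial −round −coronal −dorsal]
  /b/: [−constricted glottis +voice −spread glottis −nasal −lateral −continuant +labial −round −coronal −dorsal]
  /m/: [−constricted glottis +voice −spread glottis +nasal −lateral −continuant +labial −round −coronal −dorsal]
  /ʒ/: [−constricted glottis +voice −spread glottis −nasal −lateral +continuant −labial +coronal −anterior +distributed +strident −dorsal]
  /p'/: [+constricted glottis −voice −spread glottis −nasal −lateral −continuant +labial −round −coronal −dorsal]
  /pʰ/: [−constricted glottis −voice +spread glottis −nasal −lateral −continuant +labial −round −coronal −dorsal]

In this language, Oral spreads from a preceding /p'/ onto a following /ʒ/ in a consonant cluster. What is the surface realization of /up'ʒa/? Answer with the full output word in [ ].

[up'ba]

Terminals under Oral in this geometry: [lateral], [continuant], [labial], [round], [coronal], [anterior], [distributed], [strident], [back], [dorsal], [high].
After delinking /ʒ/'s Oral and linking /p'/'s, the affected terminals become [−lateral], [−continuant], [+labial], [−round], [−coronal], [−dorsal]; [constricted glottis], [voice], [spread glottis], … (outside Oral) are retained from /ʒ/.
Among the inventory, only /b/ has exactly this specification, giving the surface form [up'ba].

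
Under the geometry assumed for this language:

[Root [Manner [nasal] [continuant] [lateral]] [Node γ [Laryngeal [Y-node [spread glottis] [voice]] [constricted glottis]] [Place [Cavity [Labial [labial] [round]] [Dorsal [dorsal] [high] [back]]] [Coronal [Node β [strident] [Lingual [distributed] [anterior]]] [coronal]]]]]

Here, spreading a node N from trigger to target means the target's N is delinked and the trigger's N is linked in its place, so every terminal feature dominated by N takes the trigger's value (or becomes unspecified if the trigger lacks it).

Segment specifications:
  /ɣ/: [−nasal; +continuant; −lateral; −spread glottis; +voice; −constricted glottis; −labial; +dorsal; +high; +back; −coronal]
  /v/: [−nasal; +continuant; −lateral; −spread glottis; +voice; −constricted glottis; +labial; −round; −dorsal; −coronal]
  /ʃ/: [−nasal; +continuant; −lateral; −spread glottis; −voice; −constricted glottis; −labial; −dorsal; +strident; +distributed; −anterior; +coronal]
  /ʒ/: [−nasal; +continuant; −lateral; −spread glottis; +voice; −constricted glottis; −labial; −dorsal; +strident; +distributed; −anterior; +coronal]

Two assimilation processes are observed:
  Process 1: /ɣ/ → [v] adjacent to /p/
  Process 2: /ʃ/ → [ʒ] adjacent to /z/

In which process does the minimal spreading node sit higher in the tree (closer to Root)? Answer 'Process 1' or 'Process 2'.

Process 1: the features that change are [labial], [round], [dorsal], [high], [back]; the minimal node is Cavity (depth 3).
Process 2 alters [voice]; the lowest dominating node is [voice] (depth 4 from Root).
Cavity (depth 3) sits above [voice] (depth 4), making Process 1 the one with the higher spreading node.

Process 1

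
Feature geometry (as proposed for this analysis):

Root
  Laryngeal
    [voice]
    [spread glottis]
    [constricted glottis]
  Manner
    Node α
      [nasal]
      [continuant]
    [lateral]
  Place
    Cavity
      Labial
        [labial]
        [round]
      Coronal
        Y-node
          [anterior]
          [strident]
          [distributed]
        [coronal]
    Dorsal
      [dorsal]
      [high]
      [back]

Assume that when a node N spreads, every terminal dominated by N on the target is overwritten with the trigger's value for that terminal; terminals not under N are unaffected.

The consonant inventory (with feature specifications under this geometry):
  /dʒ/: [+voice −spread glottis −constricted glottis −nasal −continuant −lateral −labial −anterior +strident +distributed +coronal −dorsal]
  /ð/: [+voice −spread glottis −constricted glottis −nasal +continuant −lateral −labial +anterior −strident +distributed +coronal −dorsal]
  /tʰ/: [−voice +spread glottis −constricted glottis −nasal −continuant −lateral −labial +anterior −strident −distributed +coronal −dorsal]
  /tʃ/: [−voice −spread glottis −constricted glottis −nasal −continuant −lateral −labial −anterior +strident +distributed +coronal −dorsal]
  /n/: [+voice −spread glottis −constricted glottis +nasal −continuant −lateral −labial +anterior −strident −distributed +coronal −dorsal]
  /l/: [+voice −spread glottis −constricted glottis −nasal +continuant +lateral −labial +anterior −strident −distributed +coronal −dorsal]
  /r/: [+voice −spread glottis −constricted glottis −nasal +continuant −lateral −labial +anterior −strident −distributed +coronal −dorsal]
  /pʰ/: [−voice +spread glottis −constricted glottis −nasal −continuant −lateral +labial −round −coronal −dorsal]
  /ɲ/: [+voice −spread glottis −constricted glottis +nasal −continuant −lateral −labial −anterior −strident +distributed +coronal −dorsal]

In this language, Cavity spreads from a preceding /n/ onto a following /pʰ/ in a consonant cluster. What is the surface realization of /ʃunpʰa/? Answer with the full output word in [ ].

[ʃuntʰa]

The Cavity node dominates the terminals [labial], [round], [anterior], [strident], [distributed], [coronal].
The target acquires /n/'s values for everything under Cavity — [−labial], [+anterior], [−strident], [−distributed], [+coronal] — while keeping its own [voice], [spread glottis], [constricted glottis], ….
This feature bundle is that of [tʰ], so /ʃunpʰa/ surfaces as [ʃuntʰa].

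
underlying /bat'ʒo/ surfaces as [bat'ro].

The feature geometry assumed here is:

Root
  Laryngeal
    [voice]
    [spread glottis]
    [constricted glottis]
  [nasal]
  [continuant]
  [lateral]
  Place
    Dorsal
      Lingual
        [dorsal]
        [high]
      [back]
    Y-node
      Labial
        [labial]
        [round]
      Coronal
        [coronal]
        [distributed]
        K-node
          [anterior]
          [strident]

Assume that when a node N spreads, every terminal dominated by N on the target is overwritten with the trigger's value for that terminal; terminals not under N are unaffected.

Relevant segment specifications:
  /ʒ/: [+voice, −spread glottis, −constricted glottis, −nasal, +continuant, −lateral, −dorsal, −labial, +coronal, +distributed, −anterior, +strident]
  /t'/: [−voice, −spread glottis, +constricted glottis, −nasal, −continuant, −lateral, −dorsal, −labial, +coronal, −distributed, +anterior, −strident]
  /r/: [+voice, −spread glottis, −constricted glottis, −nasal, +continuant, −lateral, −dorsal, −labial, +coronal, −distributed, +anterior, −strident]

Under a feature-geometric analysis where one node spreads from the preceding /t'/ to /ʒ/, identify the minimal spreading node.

Coronal

Comparing /ʒ/ with its surface form [r], the features that change are [anterior], [distributed], [strident].
In this geometry the lowest node dominating all of them is Coronal: every daughter of Coronal dominates only a proper subset, so no lower node suffices.
Spreading Coronal from /t'/ overwrites each of those terminals with /t'/'s values, yielding exactly [r].
[continuant], [constricted glottis] stay as in /ʒ/ although /t'/ differs there, so no node dominating them spread; among the remaining candidates Coronal is the lowest that derives the output.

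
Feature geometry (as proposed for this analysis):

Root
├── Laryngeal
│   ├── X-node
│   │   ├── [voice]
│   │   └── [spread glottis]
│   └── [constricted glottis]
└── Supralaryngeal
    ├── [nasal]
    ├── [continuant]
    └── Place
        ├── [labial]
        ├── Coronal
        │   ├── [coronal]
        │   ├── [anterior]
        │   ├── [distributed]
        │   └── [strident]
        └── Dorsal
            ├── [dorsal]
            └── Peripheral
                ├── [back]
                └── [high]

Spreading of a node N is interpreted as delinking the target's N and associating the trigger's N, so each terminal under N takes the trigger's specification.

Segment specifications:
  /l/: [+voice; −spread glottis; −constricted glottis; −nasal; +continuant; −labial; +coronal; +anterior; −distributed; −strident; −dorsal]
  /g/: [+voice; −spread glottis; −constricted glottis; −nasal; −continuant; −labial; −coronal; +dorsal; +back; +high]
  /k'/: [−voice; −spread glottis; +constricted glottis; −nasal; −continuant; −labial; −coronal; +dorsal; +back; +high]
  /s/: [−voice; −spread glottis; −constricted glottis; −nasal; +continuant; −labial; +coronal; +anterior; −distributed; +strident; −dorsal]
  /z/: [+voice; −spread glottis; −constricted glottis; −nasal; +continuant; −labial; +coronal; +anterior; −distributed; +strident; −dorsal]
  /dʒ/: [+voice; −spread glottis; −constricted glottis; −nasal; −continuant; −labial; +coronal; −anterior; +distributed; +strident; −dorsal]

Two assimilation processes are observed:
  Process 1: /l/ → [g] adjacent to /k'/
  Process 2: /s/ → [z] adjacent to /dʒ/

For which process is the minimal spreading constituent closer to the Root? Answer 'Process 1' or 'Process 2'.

Process 1

Process 1: the features that change are [continuant], [coronal], [anterior], [distributed], [strident], [dorsal], [high], [back]; the minimal node is Supralaryngeal (depth 1).
In Process 2, [voice] changes, so the minimal spreading node is [voice] at depth 3.
Supralaryngeal (depth 1) sits above [voice] (depth 3), making Process 1 the one with the higher spreading node.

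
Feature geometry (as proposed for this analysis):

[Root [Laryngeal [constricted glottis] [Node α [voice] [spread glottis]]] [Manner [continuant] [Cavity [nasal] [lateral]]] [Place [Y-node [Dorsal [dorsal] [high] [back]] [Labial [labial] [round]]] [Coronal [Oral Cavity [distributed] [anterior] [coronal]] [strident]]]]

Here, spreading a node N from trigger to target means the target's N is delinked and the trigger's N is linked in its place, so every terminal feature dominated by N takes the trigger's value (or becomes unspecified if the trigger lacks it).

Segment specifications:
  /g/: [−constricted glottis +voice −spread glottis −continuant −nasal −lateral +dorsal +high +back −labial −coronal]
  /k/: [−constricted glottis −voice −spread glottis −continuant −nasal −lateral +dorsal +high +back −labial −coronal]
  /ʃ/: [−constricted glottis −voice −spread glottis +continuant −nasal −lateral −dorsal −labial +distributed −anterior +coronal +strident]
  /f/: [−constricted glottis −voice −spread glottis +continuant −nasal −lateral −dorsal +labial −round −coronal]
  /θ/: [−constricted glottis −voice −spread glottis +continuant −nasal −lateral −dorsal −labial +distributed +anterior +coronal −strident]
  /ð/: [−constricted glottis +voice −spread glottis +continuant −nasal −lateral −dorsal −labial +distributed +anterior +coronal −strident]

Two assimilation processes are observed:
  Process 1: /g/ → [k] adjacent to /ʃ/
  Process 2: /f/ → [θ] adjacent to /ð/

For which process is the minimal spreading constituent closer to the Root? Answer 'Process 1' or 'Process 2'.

Process 2

Process 1 alters [voice]; the lowest dominating node is [voice] (depth 3 from Root).
Process 2 alters [labial], [round], [coronal], [anterior], [distributed], [strident]; the lowest common ancestor is Place (depth 1 from Root).
Depth 1 < depth 3; Process 2 involves the structurally higher constituent Place.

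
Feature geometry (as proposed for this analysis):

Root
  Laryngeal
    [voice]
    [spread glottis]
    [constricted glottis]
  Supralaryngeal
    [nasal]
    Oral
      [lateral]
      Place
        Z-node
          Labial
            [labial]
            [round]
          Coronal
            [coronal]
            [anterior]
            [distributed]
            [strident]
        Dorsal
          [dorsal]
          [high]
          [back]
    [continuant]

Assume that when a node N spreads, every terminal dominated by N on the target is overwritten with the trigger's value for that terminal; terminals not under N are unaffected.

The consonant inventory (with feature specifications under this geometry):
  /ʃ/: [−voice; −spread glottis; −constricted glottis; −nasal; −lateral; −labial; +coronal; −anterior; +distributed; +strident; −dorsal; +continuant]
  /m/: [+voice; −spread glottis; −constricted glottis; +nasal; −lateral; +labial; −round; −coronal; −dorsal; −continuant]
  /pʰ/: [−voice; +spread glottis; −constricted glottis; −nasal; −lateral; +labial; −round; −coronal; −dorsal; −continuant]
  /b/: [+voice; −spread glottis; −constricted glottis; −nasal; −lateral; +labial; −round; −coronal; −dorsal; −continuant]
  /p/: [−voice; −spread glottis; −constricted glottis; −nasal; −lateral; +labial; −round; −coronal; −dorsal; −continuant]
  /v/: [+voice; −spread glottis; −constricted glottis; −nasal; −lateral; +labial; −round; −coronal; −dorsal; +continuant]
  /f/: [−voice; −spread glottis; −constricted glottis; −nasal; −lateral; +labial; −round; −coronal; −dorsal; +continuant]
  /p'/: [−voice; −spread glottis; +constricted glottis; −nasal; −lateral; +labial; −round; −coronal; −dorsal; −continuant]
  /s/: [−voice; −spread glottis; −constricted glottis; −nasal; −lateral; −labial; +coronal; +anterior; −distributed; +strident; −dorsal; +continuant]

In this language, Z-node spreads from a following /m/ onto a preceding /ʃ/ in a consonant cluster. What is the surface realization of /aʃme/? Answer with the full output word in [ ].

[afme]

The Z-node node dominates the terminals [labial], [round], [coronal], [anterior], [distributed], [strident].
The target acquires /m/'s values for everything under Z-node — [+labial], [−round], [−coronal] — while keeping its own [voice], [spread glottis], [constricted glottis], ….
This feature bundle is that of [f], so /aʃme/ surfaces as [afme].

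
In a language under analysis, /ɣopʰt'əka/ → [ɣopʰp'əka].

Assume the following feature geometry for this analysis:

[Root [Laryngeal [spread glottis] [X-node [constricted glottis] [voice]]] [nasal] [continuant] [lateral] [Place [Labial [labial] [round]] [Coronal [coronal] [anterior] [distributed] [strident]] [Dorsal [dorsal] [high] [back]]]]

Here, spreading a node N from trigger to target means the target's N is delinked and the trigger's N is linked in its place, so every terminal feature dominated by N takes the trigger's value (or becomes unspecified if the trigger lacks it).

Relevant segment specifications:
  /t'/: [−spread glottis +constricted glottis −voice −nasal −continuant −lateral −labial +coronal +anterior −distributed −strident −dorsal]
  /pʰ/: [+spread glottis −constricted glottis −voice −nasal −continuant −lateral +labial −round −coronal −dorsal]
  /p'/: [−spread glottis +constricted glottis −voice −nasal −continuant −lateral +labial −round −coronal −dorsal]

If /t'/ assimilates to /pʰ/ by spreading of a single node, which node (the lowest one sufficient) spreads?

Place

Feature comparison: [labial], [round], [coronal], [anterior], [distributed], [strident] differ between /t'/ and [p']; the remaining terminals match.
The smallest constituent containing every changed terminal is Place — each of its daughters lacks at least one of the affected features.
Delinking /t'/'s Place and associating /pʰ/'s Place gives precisely the feature bundle of [p'].
Since [constricted glottis], [spread glottis] are preserved even though /pʰ/ disagrees there, no node above Place spread.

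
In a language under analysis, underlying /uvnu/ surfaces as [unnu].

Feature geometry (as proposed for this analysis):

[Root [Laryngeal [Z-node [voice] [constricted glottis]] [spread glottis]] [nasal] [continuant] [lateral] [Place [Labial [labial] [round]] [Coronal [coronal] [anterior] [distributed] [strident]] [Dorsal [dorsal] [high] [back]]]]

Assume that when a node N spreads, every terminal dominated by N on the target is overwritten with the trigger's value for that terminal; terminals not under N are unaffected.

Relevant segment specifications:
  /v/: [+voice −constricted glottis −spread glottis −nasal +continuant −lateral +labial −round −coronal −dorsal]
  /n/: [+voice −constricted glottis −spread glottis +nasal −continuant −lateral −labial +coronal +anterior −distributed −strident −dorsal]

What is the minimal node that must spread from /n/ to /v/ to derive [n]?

/v/ and [n] differ in [nasal], [continuant], [labial], [round], [coronal], [anterior], [distributed], [strident]; every other specified feature is identical.
Tracing each changed feature up the tree, the paths first meet at Root; any lower node misses at least one of them.
If Root spreads, every terminal under it takes /n/'s value, producing [n] as observed.

Root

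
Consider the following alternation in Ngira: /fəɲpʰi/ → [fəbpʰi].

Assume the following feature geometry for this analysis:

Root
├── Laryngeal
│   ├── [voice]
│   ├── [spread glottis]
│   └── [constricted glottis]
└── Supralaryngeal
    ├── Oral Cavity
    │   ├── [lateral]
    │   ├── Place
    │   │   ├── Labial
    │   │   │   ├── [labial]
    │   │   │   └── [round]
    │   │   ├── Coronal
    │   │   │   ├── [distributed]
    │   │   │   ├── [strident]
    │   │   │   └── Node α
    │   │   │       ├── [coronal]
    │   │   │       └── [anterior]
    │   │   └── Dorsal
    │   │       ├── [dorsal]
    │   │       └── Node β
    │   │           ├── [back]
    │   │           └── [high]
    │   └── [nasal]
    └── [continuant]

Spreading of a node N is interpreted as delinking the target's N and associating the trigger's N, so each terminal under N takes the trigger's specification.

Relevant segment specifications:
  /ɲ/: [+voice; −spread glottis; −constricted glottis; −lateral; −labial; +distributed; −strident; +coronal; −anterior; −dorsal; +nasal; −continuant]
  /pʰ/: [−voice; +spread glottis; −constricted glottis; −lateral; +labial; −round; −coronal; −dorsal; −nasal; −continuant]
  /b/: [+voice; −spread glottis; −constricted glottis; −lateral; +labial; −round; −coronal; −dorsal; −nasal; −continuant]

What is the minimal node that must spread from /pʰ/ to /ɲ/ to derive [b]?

Feature comparison: [nasal], [labial], [round], [coronal], [anterior], [distributed], [strident] differ between /ɲ/ and [b]; the remaining terminals match.
Tracing each changed feature up the tree, the paths first meet at Oral Cavity; any lower node misses at least one of them.
Spreading Oral Cavity from /pʰ/ overwrites each of those terminals with /pʰ/'s values, yielding exactly [b].
[voice], [spread glottis] stay as in /ɲ/ although /pʰ/ differs there, so no node dominating them spread; among the remaining candidates Oral Cavity is the lowest that derives the output.

Oral Cavity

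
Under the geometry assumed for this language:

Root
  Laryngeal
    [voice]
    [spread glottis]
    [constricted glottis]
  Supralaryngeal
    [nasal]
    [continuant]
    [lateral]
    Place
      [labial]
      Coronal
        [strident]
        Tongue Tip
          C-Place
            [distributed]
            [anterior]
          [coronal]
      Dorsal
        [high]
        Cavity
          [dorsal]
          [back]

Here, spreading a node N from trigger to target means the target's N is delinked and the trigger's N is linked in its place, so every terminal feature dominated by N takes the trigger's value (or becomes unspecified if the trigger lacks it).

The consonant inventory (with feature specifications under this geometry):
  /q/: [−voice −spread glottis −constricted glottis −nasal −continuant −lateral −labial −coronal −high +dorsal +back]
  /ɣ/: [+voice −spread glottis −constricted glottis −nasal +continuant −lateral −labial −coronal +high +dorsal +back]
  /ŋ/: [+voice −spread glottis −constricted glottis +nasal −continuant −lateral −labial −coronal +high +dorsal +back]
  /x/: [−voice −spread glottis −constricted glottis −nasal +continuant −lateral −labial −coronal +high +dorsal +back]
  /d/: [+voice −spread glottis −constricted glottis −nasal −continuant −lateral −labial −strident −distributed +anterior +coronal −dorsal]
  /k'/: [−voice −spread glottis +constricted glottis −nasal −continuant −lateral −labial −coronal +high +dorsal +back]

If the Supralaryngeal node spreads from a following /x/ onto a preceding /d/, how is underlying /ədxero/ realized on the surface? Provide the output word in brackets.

Terminals under Supralaryngeal in this geometry: [nasal], [continuant], [lateral], [labial], [strident], [distributed], [anterior], [coronal], [high], [dorsal], [back].
After delinking /d/'s Supralaryngeal and linking /x/'s, the affected terminals become [−nasal], [+continuant], [−lateral], [−labial], [−coronal], [+high], [+dorsal], [+back]; [voice], [spread glottis], [constricted glottis] (outside Supralaryngeal) are retained from /d/.
Among the inventory, only /ɣ/ has exactly this specification, giving the surface form [əɣxero].

[əɣxero]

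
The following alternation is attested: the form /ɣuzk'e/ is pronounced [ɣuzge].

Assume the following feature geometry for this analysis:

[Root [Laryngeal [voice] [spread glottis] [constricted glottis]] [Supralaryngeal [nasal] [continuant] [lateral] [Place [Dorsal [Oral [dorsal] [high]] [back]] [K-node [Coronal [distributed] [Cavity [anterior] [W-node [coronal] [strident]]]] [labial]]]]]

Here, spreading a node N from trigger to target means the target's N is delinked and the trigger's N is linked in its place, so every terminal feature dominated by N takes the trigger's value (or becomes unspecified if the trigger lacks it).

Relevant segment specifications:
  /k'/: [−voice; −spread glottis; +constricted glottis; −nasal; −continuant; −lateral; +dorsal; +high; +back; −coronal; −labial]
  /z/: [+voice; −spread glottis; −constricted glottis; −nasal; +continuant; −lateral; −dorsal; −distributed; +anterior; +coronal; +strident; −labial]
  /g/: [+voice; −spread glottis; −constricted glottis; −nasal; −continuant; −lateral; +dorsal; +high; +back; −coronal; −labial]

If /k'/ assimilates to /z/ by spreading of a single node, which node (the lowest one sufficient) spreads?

/k'/ and [g] differ in [voice], [constricted glottis]; every other specified feature is identical.
The smallest constituent containing every changed terminal is Laryngeal — each of its daughters lacks at least one of the affected features.
If Laryngeal spreads, every terminal under it takes /z/'s value, producing [g] as observed.
Had Root spread, [dorsal], [coronal] would have taken /z/'s values; they stay as in /k'/, confirming the spreading constituent is exactly Laryngeal.

Laryngeal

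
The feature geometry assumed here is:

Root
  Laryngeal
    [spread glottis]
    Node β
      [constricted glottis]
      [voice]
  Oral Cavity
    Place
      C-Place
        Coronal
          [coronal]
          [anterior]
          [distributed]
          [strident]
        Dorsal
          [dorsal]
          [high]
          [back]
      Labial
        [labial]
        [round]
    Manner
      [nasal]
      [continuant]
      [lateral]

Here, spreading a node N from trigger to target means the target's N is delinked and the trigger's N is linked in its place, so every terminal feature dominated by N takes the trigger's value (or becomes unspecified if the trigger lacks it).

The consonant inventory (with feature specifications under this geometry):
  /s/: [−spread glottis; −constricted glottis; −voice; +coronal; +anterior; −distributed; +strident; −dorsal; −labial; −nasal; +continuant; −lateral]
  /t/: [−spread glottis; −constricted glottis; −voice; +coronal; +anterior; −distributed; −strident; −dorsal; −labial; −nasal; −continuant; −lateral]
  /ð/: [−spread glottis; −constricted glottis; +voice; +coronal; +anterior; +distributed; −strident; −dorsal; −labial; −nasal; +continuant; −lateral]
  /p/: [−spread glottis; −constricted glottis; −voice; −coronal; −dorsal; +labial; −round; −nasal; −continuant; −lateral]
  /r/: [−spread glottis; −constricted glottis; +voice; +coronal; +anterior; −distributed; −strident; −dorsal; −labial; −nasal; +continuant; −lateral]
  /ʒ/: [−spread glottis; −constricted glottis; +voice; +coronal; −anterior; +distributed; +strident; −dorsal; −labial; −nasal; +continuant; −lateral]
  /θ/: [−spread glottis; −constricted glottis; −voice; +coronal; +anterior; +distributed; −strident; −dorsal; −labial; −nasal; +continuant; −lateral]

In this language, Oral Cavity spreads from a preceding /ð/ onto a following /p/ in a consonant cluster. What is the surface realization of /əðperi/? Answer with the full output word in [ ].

The Oral Cavity node dominates the terminals [coronal], [anterior], [distributed], [strident], [dorsal], [high], [back], [labial], [round], [nasal], [continuant], [lateral].
After delinking /p/'s Oral Cavity and linking /ð/'s, the affected terminals become [+coronal], [+anterior], [+distributed], [−strident], [−dorsal], [−labial], [−nasal], [+continuant], [−lateral]; [spread glottis], [constricted glottis], [voice] (outside Oral Cavity) are retained from /p/.
Among the inventory, only /θ/ has exactly this specification, giving the surface form [əðθeri].

[əðθeri]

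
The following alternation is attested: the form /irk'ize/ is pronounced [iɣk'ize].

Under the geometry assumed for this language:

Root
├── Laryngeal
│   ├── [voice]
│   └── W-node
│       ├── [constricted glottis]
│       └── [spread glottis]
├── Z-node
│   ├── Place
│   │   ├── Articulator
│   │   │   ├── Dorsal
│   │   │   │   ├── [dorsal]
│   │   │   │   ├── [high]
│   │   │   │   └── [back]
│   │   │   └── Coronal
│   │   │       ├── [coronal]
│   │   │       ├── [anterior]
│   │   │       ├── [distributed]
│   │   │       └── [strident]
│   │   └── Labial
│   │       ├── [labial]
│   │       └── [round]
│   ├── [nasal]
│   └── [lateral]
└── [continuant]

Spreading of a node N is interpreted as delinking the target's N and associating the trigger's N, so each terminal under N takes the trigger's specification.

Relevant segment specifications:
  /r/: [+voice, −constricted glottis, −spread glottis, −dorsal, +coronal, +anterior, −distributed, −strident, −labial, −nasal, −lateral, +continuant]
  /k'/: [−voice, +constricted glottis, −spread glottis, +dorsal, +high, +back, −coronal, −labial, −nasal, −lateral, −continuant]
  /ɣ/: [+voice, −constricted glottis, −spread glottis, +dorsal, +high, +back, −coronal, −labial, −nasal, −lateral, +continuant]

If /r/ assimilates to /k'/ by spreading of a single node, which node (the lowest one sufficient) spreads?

The alternation /r/ → [ɣ] changes [coronal], [anterior], [distributed], [strident], [dorsal], [high], [back] and nothing else.
These terminals are all dominated by Articulator, and no proper subconstituent of Articulator covers them all; Articulator is their lowest common ancestor.
If Articulator spreads, every terminal under it takes /k'/'s value, producing [ɣ] as observed.
[constricted glottis], [voice] stay as in /r/ although /k'/ differs there, so no node dominating them spread; among the remaining candidates Articulator is the lowest that derives the output.

Articulator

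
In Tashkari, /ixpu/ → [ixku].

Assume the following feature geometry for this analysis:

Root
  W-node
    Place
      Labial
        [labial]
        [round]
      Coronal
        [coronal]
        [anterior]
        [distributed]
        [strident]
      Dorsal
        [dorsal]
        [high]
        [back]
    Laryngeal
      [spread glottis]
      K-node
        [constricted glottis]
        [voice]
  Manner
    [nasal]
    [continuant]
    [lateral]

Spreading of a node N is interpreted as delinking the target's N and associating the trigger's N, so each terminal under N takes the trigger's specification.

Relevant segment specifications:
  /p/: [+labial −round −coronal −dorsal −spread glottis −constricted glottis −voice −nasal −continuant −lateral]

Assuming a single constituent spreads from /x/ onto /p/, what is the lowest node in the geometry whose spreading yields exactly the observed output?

Place

The alternation /p/ → [k] changes [labial], [round], [dorsal], [high], [back] and nothing else.
The smallest constituent containing every changed terminal is Place — each of its daughters lacks at least one of the affected features.
Spreading Place from /x/ overwrites each of those terminals with /x/'s values, yielding exactly [k].
[continuant], a feature on which the two segments disagree outside Place, is unchanged — nothing dominating it spread, and Place is the minimal sufficient constituent.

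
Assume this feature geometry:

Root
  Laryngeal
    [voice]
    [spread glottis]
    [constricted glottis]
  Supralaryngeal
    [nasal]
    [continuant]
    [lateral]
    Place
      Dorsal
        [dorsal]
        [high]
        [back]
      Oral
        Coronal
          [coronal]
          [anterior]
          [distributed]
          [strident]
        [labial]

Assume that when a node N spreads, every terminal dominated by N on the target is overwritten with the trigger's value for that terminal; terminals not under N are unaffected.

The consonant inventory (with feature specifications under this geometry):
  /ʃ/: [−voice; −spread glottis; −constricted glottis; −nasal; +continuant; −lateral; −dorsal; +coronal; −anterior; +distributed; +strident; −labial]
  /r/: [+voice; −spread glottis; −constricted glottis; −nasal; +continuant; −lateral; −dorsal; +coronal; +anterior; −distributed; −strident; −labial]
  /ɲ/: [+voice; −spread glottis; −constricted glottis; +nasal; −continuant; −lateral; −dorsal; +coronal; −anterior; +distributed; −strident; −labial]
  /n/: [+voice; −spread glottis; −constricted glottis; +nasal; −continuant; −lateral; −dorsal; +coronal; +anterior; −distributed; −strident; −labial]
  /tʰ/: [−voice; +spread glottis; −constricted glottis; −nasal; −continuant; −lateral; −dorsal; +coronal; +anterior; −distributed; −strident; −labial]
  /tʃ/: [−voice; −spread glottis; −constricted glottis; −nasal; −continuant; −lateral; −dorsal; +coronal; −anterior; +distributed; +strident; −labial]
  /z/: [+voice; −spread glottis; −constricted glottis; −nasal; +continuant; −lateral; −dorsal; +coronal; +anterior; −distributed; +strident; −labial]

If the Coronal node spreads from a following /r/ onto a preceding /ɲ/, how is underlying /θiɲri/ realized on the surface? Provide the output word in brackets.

The Coronal node dominates the terminals [coronal], [anterior], [distributed], [strident].
After delinking /ɲ/'s Coronal and linking /r/'s, the affected terminals become [+coronal], [+anterior], [−distributed], [−strident]; [voice], [spread glottis], [constricted glottis], … (outside Coronal) are retained from /ɲ/.
Among the inventory, only /n/ has exactly this specification, giving the surface form [θinri].

[θinri]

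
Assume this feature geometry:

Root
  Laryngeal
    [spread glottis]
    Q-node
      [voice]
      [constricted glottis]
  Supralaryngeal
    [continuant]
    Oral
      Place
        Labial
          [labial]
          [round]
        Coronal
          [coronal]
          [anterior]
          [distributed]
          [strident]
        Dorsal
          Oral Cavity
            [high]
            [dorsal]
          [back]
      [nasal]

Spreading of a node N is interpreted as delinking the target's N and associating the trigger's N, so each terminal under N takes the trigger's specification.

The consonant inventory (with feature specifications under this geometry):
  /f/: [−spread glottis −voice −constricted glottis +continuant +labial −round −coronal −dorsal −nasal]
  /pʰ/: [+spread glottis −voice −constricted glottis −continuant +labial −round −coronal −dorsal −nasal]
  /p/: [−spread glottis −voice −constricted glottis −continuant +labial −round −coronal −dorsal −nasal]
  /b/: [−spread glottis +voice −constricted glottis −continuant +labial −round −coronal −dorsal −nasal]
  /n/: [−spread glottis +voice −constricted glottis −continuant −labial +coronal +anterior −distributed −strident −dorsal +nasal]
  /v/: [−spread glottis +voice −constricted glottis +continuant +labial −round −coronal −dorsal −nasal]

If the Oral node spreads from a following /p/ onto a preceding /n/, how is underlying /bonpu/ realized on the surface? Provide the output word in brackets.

Terminals under Oral in this geometry: [labial], [round], [coronal], [anterior], [distributed], [strident], [high], [dorsal], [back], [nasal].
Spreading Oral from /p/ onto /n/ replaces those values with /p/'s: [+labial], [−round], [−coronal], [−dorsal], [−nasal]. Features outside Oral ([spread glottis], [voice], [constricted glottis], …) stay as in /n/.
This feature bundle is that of [b], so /bonpu/ surfaces as [bobpu].

[bobpu]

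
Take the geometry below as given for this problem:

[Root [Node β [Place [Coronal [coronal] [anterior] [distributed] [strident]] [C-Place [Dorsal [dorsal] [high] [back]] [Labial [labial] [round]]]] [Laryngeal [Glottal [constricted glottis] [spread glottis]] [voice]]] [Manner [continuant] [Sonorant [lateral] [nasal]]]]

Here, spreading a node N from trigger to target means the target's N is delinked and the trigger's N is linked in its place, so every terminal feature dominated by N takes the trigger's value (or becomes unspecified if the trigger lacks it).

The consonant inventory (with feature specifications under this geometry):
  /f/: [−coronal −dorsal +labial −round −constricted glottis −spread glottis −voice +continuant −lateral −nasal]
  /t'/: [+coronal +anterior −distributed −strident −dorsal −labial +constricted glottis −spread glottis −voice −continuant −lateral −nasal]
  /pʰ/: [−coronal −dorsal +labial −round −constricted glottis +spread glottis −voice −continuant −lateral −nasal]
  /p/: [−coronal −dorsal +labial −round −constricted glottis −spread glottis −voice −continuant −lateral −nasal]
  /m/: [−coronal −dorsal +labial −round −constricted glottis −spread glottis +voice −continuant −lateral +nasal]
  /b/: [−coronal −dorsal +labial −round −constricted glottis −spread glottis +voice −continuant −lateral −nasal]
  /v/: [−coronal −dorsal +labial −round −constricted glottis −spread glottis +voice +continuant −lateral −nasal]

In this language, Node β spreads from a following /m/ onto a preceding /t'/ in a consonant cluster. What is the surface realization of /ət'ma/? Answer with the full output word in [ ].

[əbma]

Terminals under Node β in this geometry: [coronal], [anterior], [distributed], [strident], [dorsal], [high], [back], [labial], [round], [constricted glottis], [spread glottis], [voice].
The target acquires /m/'s values for everything under Node β — [−coronal], [−dorsal], [+labial], [−round], [−constricted glottis], [−spread glottis], [+voice] — while keeping its own [continuant], [lateral], [nasal].
Among the inventory, only /b/ has exactly this specification, giving the surface form [əbma].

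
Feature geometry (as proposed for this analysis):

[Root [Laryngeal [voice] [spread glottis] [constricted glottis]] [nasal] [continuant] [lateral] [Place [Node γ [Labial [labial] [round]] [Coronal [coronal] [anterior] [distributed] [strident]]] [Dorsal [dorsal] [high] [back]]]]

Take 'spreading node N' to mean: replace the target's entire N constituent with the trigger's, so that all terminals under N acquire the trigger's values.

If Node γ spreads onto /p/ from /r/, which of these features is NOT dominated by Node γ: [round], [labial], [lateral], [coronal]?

Under this geometry, Node γ contains [labial], [round], [coronal], [anterior], [distributed], [strident].
Spreading Node γ replaces [labial], [coronal], [round] with the trigger's values, since each sits inside the Node γ constituent.
[lateral] attaches under Root, not under Node γ, so /p/ retains its own value for [lateral].

[lateral]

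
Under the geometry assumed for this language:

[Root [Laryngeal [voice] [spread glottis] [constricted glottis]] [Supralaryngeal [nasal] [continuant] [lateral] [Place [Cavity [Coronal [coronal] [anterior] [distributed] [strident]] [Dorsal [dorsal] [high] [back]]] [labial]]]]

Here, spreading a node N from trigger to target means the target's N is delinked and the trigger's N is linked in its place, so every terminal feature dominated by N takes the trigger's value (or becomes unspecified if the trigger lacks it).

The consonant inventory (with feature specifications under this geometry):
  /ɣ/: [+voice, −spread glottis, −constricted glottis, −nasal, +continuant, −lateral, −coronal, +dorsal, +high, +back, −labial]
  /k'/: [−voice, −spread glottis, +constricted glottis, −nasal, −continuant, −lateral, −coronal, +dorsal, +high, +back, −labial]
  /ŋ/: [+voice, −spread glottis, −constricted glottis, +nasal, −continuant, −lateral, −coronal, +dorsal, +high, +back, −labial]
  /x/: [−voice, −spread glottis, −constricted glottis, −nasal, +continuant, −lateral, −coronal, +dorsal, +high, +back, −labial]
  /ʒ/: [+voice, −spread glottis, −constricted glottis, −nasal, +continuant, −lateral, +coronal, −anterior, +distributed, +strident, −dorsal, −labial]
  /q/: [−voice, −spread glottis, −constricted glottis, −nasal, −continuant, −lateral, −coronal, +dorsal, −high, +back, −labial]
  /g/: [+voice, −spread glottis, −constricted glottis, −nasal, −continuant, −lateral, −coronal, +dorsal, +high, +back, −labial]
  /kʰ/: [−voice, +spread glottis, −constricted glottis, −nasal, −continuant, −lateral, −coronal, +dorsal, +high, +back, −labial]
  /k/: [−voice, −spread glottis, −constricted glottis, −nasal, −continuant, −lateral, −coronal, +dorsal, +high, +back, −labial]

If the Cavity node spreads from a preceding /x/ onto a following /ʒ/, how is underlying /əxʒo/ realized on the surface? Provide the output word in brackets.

[əxɣo]

Terminals under Cavity in this geometry: [coronal], [anterior], [distributed], [strident], [dorsal], [high], [back].
The target acquires /x/'s values for everything under Cavity — [−coronal], [+dorsal], [+high], [+back] — while keeping its own [voice], [spread glottis], [constricted glottis], ….
The resulting bundle matches /ɣ/ in the inventory; substituting it for /ʒ/ gives [əxɣo].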